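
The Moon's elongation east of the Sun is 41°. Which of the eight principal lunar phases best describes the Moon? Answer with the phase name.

waxing crescent

The waxing crescent sector spans roughly 22°–68°; 41° falls inside it.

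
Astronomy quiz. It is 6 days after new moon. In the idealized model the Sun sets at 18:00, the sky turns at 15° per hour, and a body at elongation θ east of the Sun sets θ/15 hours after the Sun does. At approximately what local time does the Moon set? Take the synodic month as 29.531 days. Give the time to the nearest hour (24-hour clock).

Elongation θ = 360° × 6/29.531 ≈ 73.1°.
Delay after the Sun = 73.1° / (15°/h) ≈ 4.88 h.
18:00 + 4.88 h ≈ 22:53 → 23:00 to the nearest hour.

23:00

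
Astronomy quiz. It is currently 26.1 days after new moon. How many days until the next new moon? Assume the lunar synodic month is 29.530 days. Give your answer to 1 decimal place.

The next new moon completes the synodic month: 29.530 − 26.1 = 3.430 days.

3.4 days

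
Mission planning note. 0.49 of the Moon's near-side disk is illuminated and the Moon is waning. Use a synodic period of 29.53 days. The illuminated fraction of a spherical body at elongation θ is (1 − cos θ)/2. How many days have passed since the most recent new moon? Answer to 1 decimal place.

Invert f = (1 − cos θ)/2 to get cos θ = 1 − 2(0.49) = 0.020, hence θ₀ = arccos 0.020 = 88.9°.
Since the Moon is past full (waning), take the reflex angle: θ = 360° − 88.9° = 271.1°.
That fraction of the synodic month is 271.1/360 × 29.53 d ≈ 22.24 d.

22.2 days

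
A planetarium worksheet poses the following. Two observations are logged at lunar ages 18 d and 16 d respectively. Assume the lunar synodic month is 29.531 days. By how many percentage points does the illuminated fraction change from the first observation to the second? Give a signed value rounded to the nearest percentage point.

+10 percentage points

First observation: θ = 360°·18/29.531 = 219.4°, so f = 0.886.
Second observation: θ = 195.0°, f = 0.983.
Δf = 0.983 − 0.886 = +0.097, i.e. +10 pp.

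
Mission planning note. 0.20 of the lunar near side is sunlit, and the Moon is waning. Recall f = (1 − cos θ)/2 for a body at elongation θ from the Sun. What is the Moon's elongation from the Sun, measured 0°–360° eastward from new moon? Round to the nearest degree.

From f = (1 − cos θ)/2: cos θ = 1 − 2×0.20 = 0.600; arccos → 53.1°.
Waning ⇒ past full, so θ = 360° − 53.1° = 306.9°.

307°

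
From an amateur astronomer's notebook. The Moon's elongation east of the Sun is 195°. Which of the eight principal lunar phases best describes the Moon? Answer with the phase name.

full moon

The full moon sector spans roughly 158°–202°; 195° falls inside it.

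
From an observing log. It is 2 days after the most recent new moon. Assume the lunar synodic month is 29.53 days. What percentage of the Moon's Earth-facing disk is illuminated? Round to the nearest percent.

The Moon has covered 2/29.53 of its cycle, so θ ≈ 360° × 2/29.53 = 24.4°.
Illuminated fraction = (1 − cos 24.4°)/2 = (1 − 0.911)/2 ≈ 0.045, so 4%.

4%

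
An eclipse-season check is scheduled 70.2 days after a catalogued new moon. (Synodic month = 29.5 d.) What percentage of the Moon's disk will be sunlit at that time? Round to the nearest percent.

70.2 d spans 2 complete synodic months (2 × 29.5 = 59.00 d) plus 11.20 d.
Elongation θ = 360° × 11.20/29.5 ≈ 136.7°.
With cos θ = (-0.728), the lit fraction is (1 − (-0.728))/2 ≈ 0.864, so 86%.

86%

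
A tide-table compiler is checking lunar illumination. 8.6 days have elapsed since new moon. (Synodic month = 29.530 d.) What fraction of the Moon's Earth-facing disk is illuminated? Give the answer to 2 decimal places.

0.63

Elongation θ = 360° × 8.6/29.530 ≈ 104.8°.
With cos θ = (-0.256), the lit fraction is (1 − (-0.256))/2 ≈ 0.628.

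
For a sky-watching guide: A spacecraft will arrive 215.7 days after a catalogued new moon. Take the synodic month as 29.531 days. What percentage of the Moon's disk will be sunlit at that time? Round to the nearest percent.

67%

Reduce mod P: 215.7 − 7×29.531 = 8.98 d into the current lunation.
Phase angle: θ = 360°·(8.98 d)/(29.531 d) = 109.5°.
Illuminated fraction = (1 − cos 109.5°)/2 = (1 − (-0.334))/2 ≈ 0.667, so 67%.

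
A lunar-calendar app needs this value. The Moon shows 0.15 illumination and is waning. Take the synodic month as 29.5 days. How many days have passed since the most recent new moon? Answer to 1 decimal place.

From f = (1 − cos θ)/2: cos θ = 1 − 2×0.15 = 0.700; arccos → 45.6°.
A waning Moon lies in 180°–360°, so θ = 360° − 45.6° = 314.4°.
At 360°/29.5 d per day, 314.4° corresponds to 25.77 days.

25.8 days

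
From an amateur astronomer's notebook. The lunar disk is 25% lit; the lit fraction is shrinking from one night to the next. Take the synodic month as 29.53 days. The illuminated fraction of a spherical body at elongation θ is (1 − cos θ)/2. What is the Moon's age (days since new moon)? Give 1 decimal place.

24.6 days

cos θ = 1 − 2f = 0.500, giving a principal value of 60.0°.
Waning ⇒ past full, so θ = 360° − 60.0° = 300.0°.
Age = 29.53 × 300.0°/360° ≈ 24.61 days.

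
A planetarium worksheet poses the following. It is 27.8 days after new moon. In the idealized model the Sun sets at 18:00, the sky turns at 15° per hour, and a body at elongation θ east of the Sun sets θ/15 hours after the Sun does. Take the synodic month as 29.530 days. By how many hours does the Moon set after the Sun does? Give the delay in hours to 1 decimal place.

Phase angle: θ = 360°·(27.8 d)/(29.530 d) = 338.9°.
The Moon trails the Sun by θ/15 = 338.9/15 ≈ 22.59 hours.
So the Moon sets 22.59 h after the Sun.

22.6 h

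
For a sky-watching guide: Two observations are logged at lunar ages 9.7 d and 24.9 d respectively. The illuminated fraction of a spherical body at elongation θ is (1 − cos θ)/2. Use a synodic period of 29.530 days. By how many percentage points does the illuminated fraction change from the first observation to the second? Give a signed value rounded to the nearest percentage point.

First observation: θ = 360°·9.7/29.530 = 118.3°, so f = 0.737.
Second observation: θ = 303.6°, f = 0.224.
Δf = 0.224 − 0.737 = -0.513, i.e. -51 pp.

-51 percentage points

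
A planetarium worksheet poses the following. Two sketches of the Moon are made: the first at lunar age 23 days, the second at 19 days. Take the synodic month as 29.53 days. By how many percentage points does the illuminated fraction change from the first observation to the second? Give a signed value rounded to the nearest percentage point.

θ₁ = 360° × 23/29.53 = 280.4°, f₁ = (1 − cos θ₁)/2 = 0.410.
θ₂ = 360° × 19/29.53 = 231.6°, f₂ = (1 − cos θ₂)/2 = 0.810.
Change = f₂ − f₁ = +0.401 → +40 percentage points.

+40 pp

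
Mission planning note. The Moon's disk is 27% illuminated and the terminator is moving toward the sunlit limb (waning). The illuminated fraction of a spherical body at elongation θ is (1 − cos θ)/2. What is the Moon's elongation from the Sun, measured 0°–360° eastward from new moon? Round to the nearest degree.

cos θ = 1 − 2f = 0.460, giving a principal value of 62.6°.
A waning Moon lies in 180°–360°, so θ = 360° − 62.6° = 297.4°.

297°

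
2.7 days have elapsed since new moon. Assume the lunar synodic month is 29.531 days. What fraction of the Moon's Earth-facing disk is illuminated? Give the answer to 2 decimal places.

Elongation θ = 360° × 2.7/29.531 ≈ 32.9°.
With cos θ = 0.839, the lit fraction is (1 − 0.839)/2 ≈ 0.080.

0.08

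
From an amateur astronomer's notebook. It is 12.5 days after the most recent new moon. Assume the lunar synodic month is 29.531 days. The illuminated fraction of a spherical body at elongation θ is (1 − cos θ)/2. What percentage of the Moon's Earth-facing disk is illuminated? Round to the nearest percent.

Phase angle: θ = 360°·(12.5 d)/(29.531 d) = 152.4°.
Illuminated fraction = (1 − cos 152.4°)/2 = (1 − (-0.886))/2 ≈ 0.943, so 94%.

94%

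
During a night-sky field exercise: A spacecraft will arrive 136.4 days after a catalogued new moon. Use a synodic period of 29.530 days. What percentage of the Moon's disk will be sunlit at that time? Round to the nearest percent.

87%

Reduce mod P: 136.4 − 4×29.530 = 18.28 d into the current lunation.
Phase angle: θ = 360°·(18.28 d)/(29.530 d) = 222.9°.
With cos θ = (-0.733), the lit fraction is (1 − (-0.733))/2 ≈ 0.867, so 87%.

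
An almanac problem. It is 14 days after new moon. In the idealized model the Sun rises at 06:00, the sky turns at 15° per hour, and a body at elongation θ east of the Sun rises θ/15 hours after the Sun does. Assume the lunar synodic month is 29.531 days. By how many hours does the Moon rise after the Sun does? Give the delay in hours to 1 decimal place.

Phase angle: θ = 360°·(14 d)/(29.531 d) = 170.7°.
At 15° of sky rotation per hour, 170.7° corresponds to a 11.38 h lag.
So the Moon rises 11.38 h after the Sun.

11.4 h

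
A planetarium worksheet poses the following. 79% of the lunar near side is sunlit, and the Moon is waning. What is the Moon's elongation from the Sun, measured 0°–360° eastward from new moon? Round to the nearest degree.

235°

cos θ = 1 − 2f = -0.580, giving a principal value of 125.5°.
Since the Moon is past full (waning), take the reflex angle: θ = 360° − 125.5° = 234.5°.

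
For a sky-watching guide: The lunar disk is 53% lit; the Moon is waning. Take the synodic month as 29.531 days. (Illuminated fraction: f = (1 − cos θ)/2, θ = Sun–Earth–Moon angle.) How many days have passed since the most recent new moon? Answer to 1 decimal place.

21.9 days

cos θ = 1 − 2f = -0.060, giving a principal value of 93.4°.
Waning ⇒ past full, so θ = 360° − 93.4° = 266.6°.
At 360°/29.531 d per day, 266.6° corresponds to 21.87 days.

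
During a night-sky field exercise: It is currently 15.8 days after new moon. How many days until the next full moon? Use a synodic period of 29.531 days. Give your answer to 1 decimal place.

28.5 days

Full moon occurs at elongation 180°, i.e. at age 29.531 × 180/360 = 14.765 d.
Already past this cycle's full moon; the next is at 14.765 + 29.531 = 44.296 d, so 44.296 − 15.8 = 28.496 days.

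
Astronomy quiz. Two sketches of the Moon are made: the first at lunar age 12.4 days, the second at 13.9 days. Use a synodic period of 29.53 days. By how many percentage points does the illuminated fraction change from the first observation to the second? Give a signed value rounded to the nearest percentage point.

First observation: θ = 360°·12.4/29.53 = 151.2°, so f = 0.938.
Second observation: θ = 169.5°, f = 0.992.
Δf = 0.992 − 0.938 = +0.054, i.e. +5 pp.

+5 pp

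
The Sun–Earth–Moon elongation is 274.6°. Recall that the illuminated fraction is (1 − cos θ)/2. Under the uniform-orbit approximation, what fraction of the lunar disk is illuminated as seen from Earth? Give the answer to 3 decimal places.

0.460

Half-versine of 274.6°: (1 − 0.080)/2 = 0.460.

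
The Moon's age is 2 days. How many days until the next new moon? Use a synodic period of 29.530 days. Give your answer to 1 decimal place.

27.5 days

One full lunation from the last new moon is 29.530 d; remaining = 29.530 − 2 = 27.530 d.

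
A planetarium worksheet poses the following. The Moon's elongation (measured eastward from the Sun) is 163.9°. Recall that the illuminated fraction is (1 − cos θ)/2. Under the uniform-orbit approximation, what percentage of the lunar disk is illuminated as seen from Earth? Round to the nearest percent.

98%

Half-versine of 163.9°: (1 − (-0.961))/2 = 0.980, i.e. 98%.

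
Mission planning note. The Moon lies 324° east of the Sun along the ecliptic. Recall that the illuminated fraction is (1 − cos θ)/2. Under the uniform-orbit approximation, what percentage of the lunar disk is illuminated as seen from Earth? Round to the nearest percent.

Half-versine of 324°: (1 − 0.809)/2 = 0.095, i.e. 10%.

10%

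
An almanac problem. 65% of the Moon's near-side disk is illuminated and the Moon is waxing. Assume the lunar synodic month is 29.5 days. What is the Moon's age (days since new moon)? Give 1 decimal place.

cos θ = 1 − 2f = -0.300, giving a principal value of 107.5°.
The Moon is waxing (0°–180°), so θ = 107.5° directly.
Age = 29.5 × 107.5°/360° ≈ 8.81 days.

8.8 days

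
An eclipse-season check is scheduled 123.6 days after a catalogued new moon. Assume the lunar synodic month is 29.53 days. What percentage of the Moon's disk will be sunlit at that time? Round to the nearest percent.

30%

Reduce mod P: 123.6 − 4×29.53 = 5.48 d into the current lunation.
Elongation θ = 360° × 5.48/29.53 ≈ 66.8°.
With cos θ = 0.394, the lit fraction is (1 − 0.394)/2 ≈ 0.303, so 30%.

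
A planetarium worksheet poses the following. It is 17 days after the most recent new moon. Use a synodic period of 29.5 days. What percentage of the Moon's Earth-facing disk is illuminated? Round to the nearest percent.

94%

The Moon has covered 17/29.5 of its cycle, so θ ≈ 360° × 17/29.5 = 207.5°.
Illuminated fraction = (1 − cos 207.5°)/2 = (1 − (-0.887))/2 ≈ 0.944, so 94%.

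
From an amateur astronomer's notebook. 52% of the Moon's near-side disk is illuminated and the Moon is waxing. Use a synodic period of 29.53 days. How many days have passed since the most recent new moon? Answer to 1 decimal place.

7.6 days

From f = (1 − cos θ)/2: cos θ = 1 − 2×0.52 = -0.040; arccos → 92.3°.
The Moon is waxing (0°–180°), so θ = 92.3° directly.
Age = 29.53 × 92.3°/360° ≈ 7.57 days.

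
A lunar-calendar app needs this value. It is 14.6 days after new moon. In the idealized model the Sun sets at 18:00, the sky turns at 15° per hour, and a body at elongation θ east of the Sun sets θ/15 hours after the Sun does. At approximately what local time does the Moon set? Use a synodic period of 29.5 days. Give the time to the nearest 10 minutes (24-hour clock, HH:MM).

05:50

Elongation θ = 360° × 14.6/29.5 ≈ 178.2°.
The Moon trails the Sun by θ/15 = 178.2/15 ≈ 11.88 hours.
18:00 + 11.878 h ≈ 05:53 → 05:50 to the nearest ten minutes.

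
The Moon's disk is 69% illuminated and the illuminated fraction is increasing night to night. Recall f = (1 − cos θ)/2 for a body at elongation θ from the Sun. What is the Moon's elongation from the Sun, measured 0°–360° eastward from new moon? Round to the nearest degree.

cos θ = 1 − 2f = -0.380, giving a principal value of 112.3°.
Before full moon the principal value applies: θ = 112.3°.

112°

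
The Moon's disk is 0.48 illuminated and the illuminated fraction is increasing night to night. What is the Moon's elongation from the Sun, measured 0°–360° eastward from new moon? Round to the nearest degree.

From f = (1 − cos θ)/2: cos θ = 1 − 2×0.48 = 0.040; arccos → 87.7°.
Before full moon the principal value applies: θ = 87.7°.

88°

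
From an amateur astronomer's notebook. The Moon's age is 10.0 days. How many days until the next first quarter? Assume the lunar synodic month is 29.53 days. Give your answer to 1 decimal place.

First quarter occurs at elongation 90°, i.e. at age 29.53 × 90/360 = 7.383 d.
Already past this cycle's first quarter; the next is at 7.383 + 29.53 = 36.913 d, so 36.913 − 10.0 = 26.913 days.

26.9 days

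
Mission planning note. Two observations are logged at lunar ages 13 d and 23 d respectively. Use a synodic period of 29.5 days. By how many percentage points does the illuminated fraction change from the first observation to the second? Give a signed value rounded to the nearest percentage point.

First observation: θ = 360°·13/29.5 = 158.6°, so f = 0.966.
Second observation: θ = 280.7°, f = 0.407.
Δf = 0.407 − 0.966 = -0.558, i.e. -56 pp.

-56 pp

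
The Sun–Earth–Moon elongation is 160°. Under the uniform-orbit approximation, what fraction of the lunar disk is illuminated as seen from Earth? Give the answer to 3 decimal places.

Half-versine of 160°: (1 − (-0.940))/2 = 0.970.

0.970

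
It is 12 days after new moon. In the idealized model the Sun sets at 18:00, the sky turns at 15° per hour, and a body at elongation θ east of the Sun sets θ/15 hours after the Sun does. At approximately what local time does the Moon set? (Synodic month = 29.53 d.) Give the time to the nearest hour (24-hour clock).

Phase angle: θ = 360°·(12 d)/(29.53 d) = 146.3°.
At 15° of sky rotation per hour, 146.3° corresponds to a 9.75 h lag.
18:00 + 9.75 h ≈ 03:45 → 04:00 to the nearest hour.

04:00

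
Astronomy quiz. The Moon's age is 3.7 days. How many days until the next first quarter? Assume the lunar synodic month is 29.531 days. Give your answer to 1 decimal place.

First quarter occurs at elongation 90°, i.e. at age 29.531 × 90/360 = 7.383 d.
So 3.683 days remain (7.383 − 3.7).

3.7 days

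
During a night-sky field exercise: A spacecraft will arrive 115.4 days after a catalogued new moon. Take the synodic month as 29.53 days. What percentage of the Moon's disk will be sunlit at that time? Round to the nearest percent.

8%

115.4 d spans 3 complete synodic months (3 × 29.53 = 88.59 d) plus 26.81 d.
The Moon has covered 26.81/29.53 of its cycle, so θ ≈ 360° × 26.81/29.53 = 326.8°.
With cos θ = 0.837, the lit fraction is (1 − 0.837)/2 ≈ 0.081, so 8%.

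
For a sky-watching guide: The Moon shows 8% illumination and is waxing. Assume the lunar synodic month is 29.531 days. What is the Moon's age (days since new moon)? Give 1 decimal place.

2.7 days

Invert f = (1 − cos θ)/2 to get cos θ = 1 − 2(0.08) = 0.840, hence θ₀ = arccos 0.840 = 32.9°.
Before full moon the principal value applies: θ = 32.9°.
At 360°/29.531 d per day, 32.9° corresponds to 2.70 days.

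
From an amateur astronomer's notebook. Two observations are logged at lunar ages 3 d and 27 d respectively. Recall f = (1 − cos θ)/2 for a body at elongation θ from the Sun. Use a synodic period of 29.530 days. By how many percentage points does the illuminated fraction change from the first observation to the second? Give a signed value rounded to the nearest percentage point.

First observation: θ = 360°·3/29.530 = 36.6°, so f = 0.098.
Second observation: θ = 329.2°, f = 0.071.
Δf = 0.071 − 0.098 = -0.028, i.e. -3 pp.

-3 percentage points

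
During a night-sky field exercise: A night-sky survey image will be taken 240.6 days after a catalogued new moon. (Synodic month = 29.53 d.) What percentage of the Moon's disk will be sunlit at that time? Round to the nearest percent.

20%

Reduce mod P: 240.6 − 8×29.53 = 4.36 d into the current lunation.
Elongation θ = 360° × 4.36/29.53 ≈ 53.2°.
cos 53.2° = 0.600, so f = (1 − 0.600)/2 = 0.200, so 20%.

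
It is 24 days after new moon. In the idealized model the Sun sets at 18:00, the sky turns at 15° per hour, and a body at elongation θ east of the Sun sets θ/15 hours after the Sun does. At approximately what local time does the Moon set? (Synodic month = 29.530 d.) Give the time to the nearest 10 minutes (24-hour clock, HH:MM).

13:30

Elongation θ = 360° × 24/29.530 ≈ 292.6°.
The Moon trails the Sun by θ/15 = 292.6/15 ≈ 19.51 hours.
18:00 + 19.506 h ≈ 13:30 → 13:30 to the nearest ten minutes.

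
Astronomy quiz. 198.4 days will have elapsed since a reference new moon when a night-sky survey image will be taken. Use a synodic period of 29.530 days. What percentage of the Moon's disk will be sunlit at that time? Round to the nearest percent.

198.4/29.530 = 6.719 lunations, so 6 complete cycles and 21.22 d into the next.
Elongation θ = 360° × 21.22/29.530 ≈ 258.7°.
cos 258.7° = (-0.196), so f = (1 − (-0.196))/2 = 0.598, so 60%.

60%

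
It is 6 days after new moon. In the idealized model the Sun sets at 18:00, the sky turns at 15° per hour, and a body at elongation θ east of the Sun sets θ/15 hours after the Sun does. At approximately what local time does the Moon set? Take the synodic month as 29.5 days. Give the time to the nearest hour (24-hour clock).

Elongation θ = 360° × 6/29.5 ≈ 73.2°.
At 15° of sky rotation per hour, 73.2° corresponds to a 4.88 h lag.
18:00 + 4.88 h ≈ 22:53 → 23:00 to the nearest hour.

23:00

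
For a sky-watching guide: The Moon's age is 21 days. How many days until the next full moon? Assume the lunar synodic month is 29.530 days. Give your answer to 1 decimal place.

Full moon occurs at elongation 180°, i.e. at age 29.530 × 180/360 = 14.765 d.
This lunation's full moon (14.765 d) has passed, so add one period: 44.295 − 21 = 23.295 days.

23.3 days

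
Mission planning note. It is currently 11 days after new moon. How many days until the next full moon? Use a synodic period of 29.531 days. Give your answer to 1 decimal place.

Full moon is 0.5 of the way through the cycle: age 0.5 × 29.531 = 14.765 d.
So 3.765 days remain (14.765 − 11).

3.8 days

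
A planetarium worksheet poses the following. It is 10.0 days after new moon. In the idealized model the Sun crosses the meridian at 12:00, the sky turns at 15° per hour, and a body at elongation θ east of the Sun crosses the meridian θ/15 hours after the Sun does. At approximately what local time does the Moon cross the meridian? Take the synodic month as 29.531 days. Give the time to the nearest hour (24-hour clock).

20:00

The Moon has covered 10.0/29.531 of its cycle, so θ ≈ 360° × 10.0/29.531 = 121.9°.
The Moon trails the Sun by θ/15 = 121.9/15 ≈ 8.13 hours.
12:00 + 8.13 h ≈ 20:08 → 20:00 to the nearest hour.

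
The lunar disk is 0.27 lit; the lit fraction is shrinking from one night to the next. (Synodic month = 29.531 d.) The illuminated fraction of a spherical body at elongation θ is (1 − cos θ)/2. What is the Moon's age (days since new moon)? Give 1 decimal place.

cos θ = 1 − 2f = 0.460, giving a principal value of 62.6°.
Waning ⇒ past full, so θ = 360° − 62.6° = 297.4°.
At 360°/29.531 d per day, 297.4° corresponds to 24.39 days.

24.4 days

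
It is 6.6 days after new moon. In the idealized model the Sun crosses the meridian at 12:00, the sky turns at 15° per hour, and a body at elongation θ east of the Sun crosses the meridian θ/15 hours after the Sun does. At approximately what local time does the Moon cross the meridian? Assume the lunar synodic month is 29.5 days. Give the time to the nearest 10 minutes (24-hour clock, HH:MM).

17:20

The Moon has covered 6.6/29.5 of its cycle, so θ ≈ 360° × 6.6/29.5 = 80.5°.
Delay after the Sun = 80.5° / (15°/h) ≈ 5.37 h.
12:00 + 5.369 h ≈ 17:22 → 17:20 to the nearest ten minutes.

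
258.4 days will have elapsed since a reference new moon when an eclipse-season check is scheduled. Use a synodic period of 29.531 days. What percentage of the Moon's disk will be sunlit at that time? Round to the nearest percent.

258.4 d spans 8 complete synodic months (8 × 29.531 = 236.25 d) plus 22.15 d.
Phase angle: θ = 360°·(22.15 d)/(29.531 d) = 270.0°.
Illuminated fraction = (1 − cos 270.0°)/2 = (1 − 0.001)/2 ≈ 0.500, so 50%.

50%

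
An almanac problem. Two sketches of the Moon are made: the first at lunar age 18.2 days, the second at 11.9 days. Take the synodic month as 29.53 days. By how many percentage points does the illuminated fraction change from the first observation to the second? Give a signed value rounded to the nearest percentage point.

θ₁ = 360° × 18.2/29.53 = 221.9°, f₁ = (1 − cos θ₁)/2 = 0.872.
θ₂ = 360° × 11.9/29.53 = 145.1°, f₂ = (1 − cos θ₂)/2 = 0.910.
Change = f₂ − f₁ = +0.038 → +4 percentage points.

+4 percentage points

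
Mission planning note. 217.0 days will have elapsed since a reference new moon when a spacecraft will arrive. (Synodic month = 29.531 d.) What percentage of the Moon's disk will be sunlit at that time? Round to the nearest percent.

79%

217.0/29.531 = 7.348 lunations, so 7 complete cycles and 10.28 d into the next.
Phase angle: θ = 360°·(10.28 d)/(29.531 d) = 125.4°.
cos 125.4° = (-0.579), so f = (1 − (-0.579))/2 = 0.789, so 79%.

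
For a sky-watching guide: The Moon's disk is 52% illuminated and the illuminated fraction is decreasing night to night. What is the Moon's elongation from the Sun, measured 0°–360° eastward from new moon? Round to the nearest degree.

cos θ = 1 − 2f = -0.040, giving a principal value of 92.3°.
Waning ⇒ past full, so θ = 360° − 92.3° = 267.7°.

268°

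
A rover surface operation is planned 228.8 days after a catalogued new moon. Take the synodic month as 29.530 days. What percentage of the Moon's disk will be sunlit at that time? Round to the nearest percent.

51%

228.8/29.530 = 7.748 lunations, so 7 complete cycles and 22.09 d into the next.
Phase angle: θ = 360°·(22.09 d)/(29.530 d) = 269.3°.
With cos θ = (-0.012), the lit fraction is (1 − (-0.012))/2 ≈ 0.506, so 51%.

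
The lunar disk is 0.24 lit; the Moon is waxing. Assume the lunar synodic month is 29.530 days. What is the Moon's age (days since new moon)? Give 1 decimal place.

4.8 days

Invert f = (1 − cos θ)/2 to get cos θ = 1 − 2(0.24) = 0.520, hence θ₀ = arccos 0.520 = 58.7°.
Waxing ⇒ before full, so θ = 58.7°.
Age = 29.530 × 58.7°/360° ≈ 4.81 days.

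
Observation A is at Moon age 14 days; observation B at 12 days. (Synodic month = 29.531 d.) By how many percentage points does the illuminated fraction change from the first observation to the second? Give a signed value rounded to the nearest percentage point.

-8 percentage points

θ₁ = 360° × 14/29.531 = 170.7°, f₁ = (1 − cos θ₁)/2 = 0.993.
θ₂ = 360° × 12/29.531 = 146.3°, f₂ = (1 − cos θ₂)/2 = 0.916.
Change = f₂ − f₁ = -0.077 → -8 percentage points.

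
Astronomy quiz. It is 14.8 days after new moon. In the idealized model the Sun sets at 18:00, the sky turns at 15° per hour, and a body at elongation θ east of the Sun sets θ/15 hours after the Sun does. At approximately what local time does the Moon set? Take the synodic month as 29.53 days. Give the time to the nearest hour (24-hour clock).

The Moon has covered 14.8/29.53 of its cycle, so θ ≈ 360° × 14.8/29.53 = 180.4°.
The Moon trails the Sun by θ/15 = 180.4/15 ≈ 12.03 hours.
18:00 + 12.03 h ≈ 06:02 → 06:00 to the nearest hour.

06:00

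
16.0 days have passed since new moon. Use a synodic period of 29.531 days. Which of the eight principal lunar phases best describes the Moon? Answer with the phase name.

At 16.0/29.531 of the cycle, θ ≈ 195° — the full moon range.

full moon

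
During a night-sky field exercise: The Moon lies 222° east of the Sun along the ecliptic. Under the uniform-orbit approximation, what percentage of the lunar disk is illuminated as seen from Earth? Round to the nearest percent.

Half-versine of 222°: (1 − (-0.743))/2 = 0.872, i.e. 87%.

87%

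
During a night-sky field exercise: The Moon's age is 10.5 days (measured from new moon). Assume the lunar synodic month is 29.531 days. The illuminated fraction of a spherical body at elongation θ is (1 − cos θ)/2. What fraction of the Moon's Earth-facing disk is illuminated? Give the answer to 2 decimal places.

Phase angle: θ = 360°·(10.5 d)/(29.531 d) = 128.0°.
cos 128.0° = (-0.616), so f = (1 − (-0.616))/2 = 0.808.

0.81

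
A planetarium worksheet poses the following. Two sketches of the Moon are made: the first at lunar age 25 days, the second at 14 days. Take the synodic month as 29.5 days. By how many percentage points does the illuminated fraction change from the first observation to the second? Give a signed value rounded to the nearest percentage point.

θ₁ = 360° × 25/29.5 = 305.1°, f₁ = (1 − cos θ₁)/2 = 0.213.
θ₂ = 360° × 14/29.5 = 170.8°, f₂ = (1 − cos θ₂)/2 = 0.994.
Change = f₂ − f₁ = +0.781 → +78 percentage points.

+78 percentage points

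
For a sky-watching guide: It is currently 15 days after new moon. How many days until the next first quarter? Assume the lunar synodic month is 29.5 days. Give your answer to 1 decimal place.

21.9 days

First quarter is 0.25 of the way through the cycle: age 0.25 × 29.5 = 7.375 d.
Already past this cycle's first quarter; the next is at 7.375 + 29.5 = 36.875 d, so 36.875 − 15 = 21.875 days.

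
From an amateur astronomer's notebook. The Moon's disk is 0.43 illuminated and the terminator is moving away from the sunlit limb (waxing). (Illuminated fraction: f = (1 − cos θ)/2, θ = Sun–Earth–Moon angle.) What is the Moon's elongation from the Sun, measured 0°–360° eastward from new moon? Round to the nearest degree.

82°

From f = (1 − cos θ)/2: cos θ = 1 − 2×0.43 = 0.140; arccos → 82.0°.
Waxing ⇒ before full, so θ = 82.0°.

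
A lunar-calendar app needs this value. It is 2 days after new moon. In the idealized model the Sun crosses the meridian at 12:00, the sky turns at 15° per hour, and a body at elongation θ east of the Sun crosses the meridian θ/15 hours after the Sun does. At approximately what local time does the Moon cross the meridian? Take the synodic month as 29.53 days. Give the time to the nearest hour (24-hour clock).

The Moon has covered 2/29.53 of its cycle, so θ ≈ 360° × 2/29.53 = 24.4°.
At 15° of sky rotation per hour, 24.4° corresponds to a 1.63 h lag.
12:00 + 1.63 h ≈ 13:38 → 14:00 to the nearest hour.

14:00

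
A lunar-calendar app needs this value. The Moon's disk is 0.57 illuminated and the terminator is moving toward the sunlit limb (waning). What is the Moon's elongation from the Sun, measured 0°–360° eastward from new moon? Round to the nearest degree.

262°

Invert f = (1 − cos θ)/2 to get cos θ = 1 − 2(0.57) = -0.140, hence θ₀ = arccos -0.140 = 98.0°.
Since the Moon is past full (waning), take the reflex angle: θ = 360° − 98.0° = 262.0°.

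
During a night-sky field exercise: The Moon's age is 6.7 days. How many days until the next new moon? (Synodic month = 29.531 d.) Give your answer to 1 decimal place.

One full lunation from the last new moon is 29.531 d; remaining = 29.531 − 6.7 = 22.831 d.

22.8 days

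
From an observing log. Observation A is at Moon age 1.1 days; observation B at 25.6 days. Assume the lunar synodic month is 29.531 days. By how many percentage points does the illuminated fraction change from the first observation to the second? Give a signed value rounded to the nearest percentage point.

θ₁ = 360° × 1.1/29.531 = 13.4°, f₁ = (1 − cos θ₁)/2 = 0.014.
θ₂ = 360° × 25.6/29.531 = 312.1°, f₂ = (1 − cos θ₂)/2 = 0.165.
Change = f₂ − f₁ = +0.151 → +15 percentage points.

+15 pp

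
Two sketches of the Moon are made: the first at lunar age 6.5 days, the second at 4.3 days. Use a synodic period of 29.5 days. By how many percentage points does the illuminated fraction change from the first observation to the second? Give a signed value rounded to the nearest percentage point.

θ₁ = 360° × 6.5/29.5 = 79.3°, f₁ = (1 − cos θ₁)/2 = 0.407.
θ₂ = 360° × 4.3/29.5 = 52.5°, f₂ = (1 − cos θ₂)/2 = 0.195.
Change = f₂ − f₁ = -0.212 → -21 percentage points.

-21 pp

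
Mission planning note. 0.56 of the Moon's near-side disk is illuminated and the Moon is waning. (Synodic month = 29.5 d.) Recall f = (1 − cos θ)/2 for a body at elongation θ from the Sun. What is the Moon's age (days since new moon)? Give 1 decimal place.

From f = (1 − cos θ)/2: cos θ = 1 − 2×0.56 = -0.120; arccos → 96.9°.
Since the Moon is past full (waning), take the reflex angle: θ = 360° − 96.9° = 263.1°.
Age = 29.5 × 263.1°/360° ≈ 21.56 days.

21.6 days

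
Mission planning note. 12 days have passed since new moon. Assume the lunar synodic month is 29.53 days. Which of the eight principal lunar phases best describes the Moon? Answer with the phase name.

θ ≈ 360° × 12/29.53 = 146°, which falls in the waxing gibbous sector.

waxing gibbous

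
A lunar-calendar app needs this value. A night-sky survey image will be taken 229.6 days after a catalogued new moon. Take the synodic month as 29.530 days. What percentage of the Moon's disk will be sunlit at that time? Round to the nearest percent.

42%

229.6 d spans 7 complete synodic months (7 × 29.530 = 206.71 d) plus 22.89 d.
Elongation θ = 360° × 22.89/29.530 ≈ 279.1°.
Illuminated fraction = (1 − cos 279.1°)/2 = (1 − 0.157)/2 ≈ 0.421, so 42%.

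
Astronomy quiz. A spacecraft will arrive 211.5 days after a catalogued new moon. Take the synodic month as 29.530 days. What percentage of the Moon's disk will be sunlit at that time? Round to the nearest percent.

24%

211.5/29.530 = 7.162 lunations, so 7 complete cycles and 4.79 d into the next.
The Moon has covered 4.79/29.530 of its cycle, so θ ≈ 360° × 4.79/29.530 = 58.4°.
With cos θ = 0.524, the lit fraction is (1 − 0.524)/2 ≈ 0.238, so 24%.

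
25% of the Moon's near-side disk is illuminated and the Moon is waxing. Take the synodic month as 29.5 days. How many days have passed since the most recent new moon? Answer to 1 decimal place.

4.9 days

cos θ = 1 − 2f = 0.500, giving a principal value of 60.0°.
The Moon is waxing (0°–180°), so θ = 60.0° directly.
That fraction of the synodic month is 60.0/360 × 29.5 d ≈ 4.92 d.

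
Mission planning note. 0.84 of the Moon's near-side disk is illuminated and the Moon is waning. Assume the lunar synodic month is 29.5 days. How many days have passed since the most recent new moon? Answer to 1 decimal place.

18.6 days

cos θ = 1 − 2f = -0.680, giving a principal value of 132.8°.
Since the Moon is past full (waning), take the reflex angle: θ = 360° − 132.8° = 227.2°.
At 360°/29.5 d per day, 227.2° corresponds to 18.61 days.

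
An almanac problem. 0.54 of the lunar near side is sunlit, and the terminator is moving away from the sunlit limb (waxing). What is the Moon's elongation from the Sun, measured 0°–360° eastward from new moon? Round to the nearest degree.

From f = (1 − cos θ)/2: cos θ = 1 − 2×0.54 = -0.080; arccos → 94.6°.
Waxing ⇒ before full, so θ = 94.6°.

95°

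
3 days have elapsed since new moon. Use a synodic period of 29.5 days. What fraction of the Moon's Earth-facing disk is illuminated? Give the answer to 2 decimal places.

Elongation θ = 360° × 3/29.5 ≈ 36.6°.
With cos θ = 0.803, the lit fraction is (1 − 0.803)/2 ≈ 0.099.

0.10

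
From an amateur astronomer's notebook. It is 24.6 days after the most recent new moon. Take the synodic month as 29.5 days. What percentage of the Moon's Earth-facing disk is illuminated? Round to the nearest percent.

25%

The Moon has covered 24.6/29.5 of its cycle, so θ ≈ 360° × 24.6/29.5 = 300.2°.
With cos θ = 0.503, the lit fraction is (1 − 0.503)/2 ≈ 0.248, so 25%.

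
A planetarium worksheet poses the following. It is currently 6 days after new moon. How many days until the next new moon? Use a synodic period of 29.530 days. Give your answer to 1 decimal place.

One full lunation from the last new moon is 29.530 d; remaining = 29.530 − 6 = 23.530 d.

23.5 days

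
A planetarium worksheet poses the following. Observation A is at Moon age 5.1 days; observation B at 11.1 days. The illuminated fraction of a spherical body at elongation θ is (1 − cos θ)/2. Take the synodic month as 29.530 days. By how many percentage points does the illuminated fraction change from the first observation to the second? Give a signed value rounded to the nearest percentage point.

+59 pp

First observation: θ = 360°·5.1/29.530 = 62.2°, so f = 0.267.
Second observation: θ = 135.3°, f = 0.856.
Δf = 0.856 − 0.267 = +0.589, i.e. +59 pp.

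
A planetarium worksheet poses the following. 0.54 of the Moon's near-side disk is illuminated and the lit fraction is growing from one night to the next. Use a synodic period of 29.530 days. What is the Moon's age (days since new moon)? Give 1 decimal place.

cos θ = 1 − 2f = -0.080, giving a principal value of 94.6°.
Before full moon the principal value applies: θ = 94.6°.
At 360°/29.530 d per day, 94.6° corresponds to 7.76 days.

7.8 days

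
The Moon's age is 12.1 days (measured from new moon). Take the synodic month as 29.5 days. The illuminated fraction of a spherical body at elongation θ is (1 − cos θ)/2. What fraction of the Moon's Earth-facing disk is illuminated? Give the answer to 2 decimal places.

0.92

Elongation θ = 360° × 12.1/29.5 ≈ 147.7°.
With cos θ = (-0.845), the lit fraction is (1 − (-0.845))/2 ≈ 0.922.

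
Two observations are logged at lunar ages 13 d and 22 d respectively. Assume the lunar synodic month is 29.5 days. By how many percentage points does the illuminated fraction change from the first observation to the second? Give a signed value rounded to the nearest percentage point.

-45 pp

θ₁ = 360° × 13/29.5 = 158.6°, f₁ = (1 − cos θ₁)/2 = 0.966.
θ₂ = 360° × 22/29.5 = 268.5°, f₂ = (1 − cos θ₂)/2 = 0.513.
Change = f₂ − f₁ = -0.452 → -45 percentage points.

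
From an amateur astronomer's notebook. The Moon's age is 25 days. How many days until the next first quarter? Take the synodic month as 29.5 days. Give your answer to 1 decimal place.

First quarter is 0.25 of the way through the cycle: age 0.25 × 29.5 = 7.375 d.
This lunation's first quarter (7.375 d) has passed, so add one period: 36.875 − 25 = 11.875 days.

11.9 days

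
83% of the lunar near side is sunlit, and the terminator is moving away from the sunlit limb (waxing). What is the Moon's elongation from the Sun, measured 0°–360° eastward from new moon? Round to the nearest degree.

131°

From f = (1 − cos θ)/2: cos θ = 1 − 2×0.83 = -0.660; arccos → 131.3°.
Before full moon the principal value applies: θ = 131.3°.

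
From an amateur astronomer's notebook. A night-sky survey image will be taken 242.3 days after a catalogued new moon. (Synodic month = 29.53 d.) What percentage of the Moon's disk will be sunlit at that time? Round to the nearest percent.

36%

242.3/29.53 = 8.205 lunations, so 8 complete cycles and 6.06 d into the next.
Elongation θ = 360° × 6.06/29.53 ≈ 73.9°.
With cos θ = 0.278, the lit fraction is (1 − 0.278)/2 ≈ 0.361, so 36%.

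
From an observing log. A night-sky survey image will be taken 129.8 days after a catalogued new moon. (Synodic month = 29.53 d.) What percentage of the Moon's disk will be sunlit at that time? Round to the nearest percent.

90%

129.8/29.53 = 4.396 lunations, so 4 complete cycles and 11.68 d into the next.
Elongation θ = 360° × 11.68/29.53 ≈ 142.4°.
cos 142.4° = (-0.792), so f = (1 − (-0.792))/2 = 0.896, so 90%.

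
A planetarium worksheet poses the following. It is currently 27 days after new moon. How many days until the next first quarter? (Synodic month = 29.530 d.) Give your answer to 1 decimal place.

9.9 days

First quarter is 0.25 of the way through the cycle: age 0.25 × 29.530 = 7.383 d.
This lunation's first quarter (7.383 d) has passed, so add one period: 36.913 − 27 = 9.913 days.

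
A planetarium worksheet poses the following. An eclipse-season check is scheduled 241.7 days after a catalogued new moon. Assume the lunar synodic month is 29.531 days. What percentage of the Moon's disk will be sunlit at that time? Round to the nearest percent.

241.7/29.531 = 8.185 lunations, so 8 complete cycles and 5.45 d into the next.
Phase angle: θ = 360°·(5.45 d)/(29.531 d) = 66.5°.
With cos θ = 0.399, the lit fraction is (1 − 0.399)/2 ≈ 0.300, so 30%.

30%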